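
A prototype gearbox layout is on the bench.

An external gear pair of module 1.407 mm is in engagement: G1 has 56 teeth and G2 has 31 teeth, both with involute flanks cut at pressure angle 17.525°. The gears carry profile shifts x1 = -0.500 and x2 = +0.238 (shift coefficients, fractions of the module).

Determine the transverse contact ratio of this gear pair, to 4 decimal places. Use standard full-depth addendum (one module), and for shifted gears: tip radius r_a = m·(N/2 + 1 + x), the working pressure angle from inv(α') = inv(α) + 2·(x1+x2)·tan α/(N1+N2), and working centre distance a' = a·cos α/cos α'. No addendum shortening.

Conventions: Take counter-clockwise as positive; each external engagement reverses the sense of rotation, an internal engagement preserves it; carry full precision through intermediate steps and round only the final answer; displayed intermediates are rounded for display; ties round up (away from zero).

recognized (one external pair, fixed centres): single-mesh tooth geometry, m = 1.407, N1 = 56, N2 = 31
base radii: r_b1 = 37.567460, r_b2 = 20.796273
tip radii: r_a1 = 40.099500, r_a2 = 23.550366
inv(α') = inv(17.525°) + 2·(-0.500+0.238)·tan α/(56+31) = 0.00800768  ⇒  α' = 16.35068°
a' = a·cos α / cos α' = 61.2045·cos 17.525°/cos 16.35068° = 60.823645
action lengths: √(r_a1²−r_b1²) = 14.023403, √(r_a2²−r_b2²) = 11.051461
base pitch p_b = π·m·cos α = 4.215059
CR = (14.023403 + 11.051461 − 60.823645·sin 16.35068°)/4.215059 = 1.886583
contact ratio ≈ 1.8866

1.8866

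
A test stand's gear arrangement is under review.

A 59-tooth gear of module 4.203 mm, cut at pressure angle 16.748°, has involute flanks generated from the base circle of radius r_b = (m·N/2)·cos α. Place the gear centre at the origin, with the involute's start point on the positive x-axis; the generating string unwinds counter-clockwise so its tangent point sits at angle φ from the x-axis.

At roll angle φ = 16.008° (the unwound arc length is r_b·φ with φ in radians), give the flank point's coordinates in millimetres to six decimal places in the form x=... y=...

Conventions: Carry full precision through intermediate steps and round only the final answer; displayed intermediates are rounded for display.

x=123.273043 y=0.856417

topology: single-mesh involute geometry — m = 4.203, N = 59
pitch radius r_p = m·N/2 = 4.203·59/2 = 123.988500
base radius r_b = r_p·cos α = 123.988500·cos 16.748° = 118.729084
roll angle φ = 16.008° = 0.27939231 rad
x = r_b·(cos φ + φ·sin φ) = 123.273043
y = r_b·(sin φ − φ·cos φ) = 0.856417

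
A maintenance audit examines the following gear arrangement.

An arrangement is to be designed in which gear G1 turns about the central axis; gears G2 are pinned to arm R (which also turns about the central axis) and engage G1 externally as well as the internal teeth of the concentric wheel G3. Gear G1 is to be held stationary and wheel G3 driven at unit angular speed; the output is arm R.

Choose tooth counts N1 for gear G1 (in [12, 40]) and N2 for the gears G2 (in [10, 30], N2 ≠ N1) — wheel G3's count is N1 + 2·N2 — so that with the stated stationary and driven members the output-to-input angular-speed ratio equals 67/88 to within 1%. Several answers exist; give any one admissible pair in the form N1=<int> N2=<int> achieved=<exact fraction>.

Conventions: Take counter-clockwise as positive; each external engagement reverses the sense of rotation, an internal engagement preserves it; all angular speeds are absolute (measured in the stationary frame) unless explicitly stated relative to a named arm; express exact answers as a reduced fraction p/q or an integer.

N1=21 N2=23 achieved=67/88

topology: planetary set — design target 67/88, arm = carrier (Willis)
Willis with ω_sun = 0: ω_arm/ω_ring = N3/(N1+N3); set equal to 67/88  ⇒  N3/N1 = (67/88)/(1 − 67/88) = 67/21
N3 = N1 + 2·N2  ⇒  N2/N1 = (N3/N1 − 1)/2 = (67/21 − 1)/2 = 23/21
smallest multiple with N1 ≥ 12 and N2 ≥ 10: k = 1  ⇒  N1 = 1·21 = 21, N2 = 1·23 = 23 (N1 ≤ 40, N2 ≤ 30, N2 ≠ N1 ✓), N3 = 21 + 2·23 = 67
check: N3/(N1+N3) with N1 = 21, N3 = 67 gives 67/88; |achieved − target| = 0 ≤ 67/8800 ✓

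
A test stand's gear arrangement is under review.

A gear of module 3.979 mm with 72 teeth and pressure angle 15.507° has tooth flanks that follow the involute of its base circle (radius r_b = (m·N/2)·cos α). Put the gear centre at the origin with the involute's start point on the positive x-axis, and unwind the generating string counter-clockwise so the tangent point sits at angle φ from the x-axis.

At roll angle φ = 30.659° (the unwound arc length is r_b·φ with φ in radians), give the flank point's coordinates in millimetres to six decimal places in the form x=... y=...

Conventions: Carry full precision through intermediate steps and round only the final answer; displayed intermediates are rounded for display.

class = single-mesh tooth geometry [base-circle involute, m = 3.979, 72T]
pitch radius r_p = m·N/2 = 3.979·72/2 = 143.244000
base radius r_b = r_p·cos α = 143.244000·cos 15.507° = 138.029603
roll angle φ = 30.659° = 0.53510050 rad
x = r_b·(cos φ + φ·sin φ) = 156.398560
y = r_b·(sin φ − φ·cos φ) = 6.849683

x=156.398560 y=6.849683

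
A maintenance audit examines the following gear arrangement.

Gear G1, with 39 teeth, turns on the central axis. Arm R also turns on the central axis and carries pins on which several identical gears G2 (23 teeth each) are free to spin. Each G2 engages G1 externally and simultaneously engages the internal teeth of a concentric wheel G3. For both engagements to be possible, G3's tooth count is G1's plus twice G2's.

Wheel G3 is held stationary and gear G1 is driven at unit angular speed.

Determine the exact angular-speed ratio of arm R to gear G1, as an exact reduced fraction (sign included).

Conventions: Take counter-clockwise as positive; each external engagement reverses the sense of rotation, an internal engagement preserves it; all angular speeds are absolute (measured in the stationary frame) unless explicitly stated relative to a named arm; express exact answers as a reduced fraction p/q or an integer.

topology: planetary set — G1 39T / G2 23T / G3 85T, arm = carrier (Willis)
ring teeth: 39 + 2·23 = 85
39(ω_sun−ω_arm) = −85(ω_ring−ω_arm),  ω_ring = 0, ω_sun = 1
39(1−ω_arm) = −85(0−ω_arm)  ⇒  124·ω_arm = 39  ⇒  ω_arm = 39/124
ω_out/ω_in = 39/124

39/124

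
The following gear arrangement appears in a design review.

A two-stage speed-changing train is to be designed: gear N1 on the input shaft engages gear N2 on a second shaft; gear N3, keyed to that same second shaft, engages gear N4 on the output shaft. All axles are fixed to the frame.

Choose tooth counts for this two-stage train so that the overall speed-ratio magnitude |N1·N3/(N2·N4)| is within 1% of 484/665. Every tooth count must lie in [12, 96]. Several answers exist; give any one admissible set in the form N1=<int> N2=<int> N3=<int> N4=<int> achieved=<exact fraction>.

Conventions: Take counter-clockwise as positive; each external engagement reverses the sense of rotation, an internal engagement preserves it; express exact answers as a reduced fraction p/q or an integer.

N1=22 N2=19 N3=22 N4=35 achieved=484/665

design class (target 484/665): fixed-axis compound train
target = 484/665 in lowest terms: an exact hit needs N1·N3 = k·484 and N2·N4 = k·665 for one integer k, every count in [12, 96]; additionally prefer no 1:1 stage (N1 ≠ N2, N3 ≠ N4)
k = 1: N1·N3 = 484 = 22·22, N2·N4 = 665 = 19·35
achieved = 22·22/(19·35) = 484/665; |achieved − target| = 0 ≤ 121/16625 ✓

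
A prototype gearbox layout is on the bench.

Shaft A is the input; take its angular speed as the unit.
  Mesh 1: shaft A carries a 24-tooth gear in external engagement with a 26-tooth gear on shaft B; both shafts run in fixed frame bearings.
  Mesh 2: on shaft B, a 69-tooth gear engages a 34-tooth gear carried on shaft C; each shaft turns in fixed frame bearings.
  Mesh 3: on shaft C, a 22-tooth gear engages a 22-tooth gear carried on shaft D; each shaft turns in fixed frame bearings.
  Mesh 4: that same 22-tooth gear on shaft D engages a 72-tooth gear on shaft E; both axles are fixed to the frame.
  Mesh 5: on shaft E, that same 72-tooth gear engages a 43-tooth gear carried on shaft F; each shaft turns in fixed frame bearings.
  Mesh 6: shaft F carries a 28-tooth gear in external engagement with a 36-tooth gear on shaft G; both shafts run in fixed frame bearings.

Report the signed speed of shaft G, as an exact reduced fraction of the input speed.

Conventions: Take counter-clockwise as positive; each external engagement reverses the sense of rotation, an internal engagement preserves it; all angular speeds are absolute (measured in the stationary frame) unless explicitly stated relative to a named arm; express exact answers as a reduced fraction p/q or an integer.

7084/9503

6-mesh fixed-axis compound train (all bearings frame-fixed)
mesh 1 [24T→26T]: |ω|/ω_in = 1×24/26 = 12/13, sense flips to −
mesh 2 [69T→34T]: |ω|/ω_in = (12/13)×69/34 = 414/221, sense flips to +
mesh 3 [22T→22T]: |ω|/ω_in = (414/221)×22/22 = 414/221, sense flips to −
mesh 4 [22T→72T]: |ω|/ω_in = (414/221)×22/72 = 253/442, sense flips to +
mesh 5 [72T→43T]: |ω|/ω_in = (253/442)×72/43 = 9108/9503, sense flips to −
mesh 6 [28T→36T]: |ω|/ω_in = (9108/9503)×28/36 = 7084/9503, sense flips to +
signed output speed (× input speed) = 7084/9503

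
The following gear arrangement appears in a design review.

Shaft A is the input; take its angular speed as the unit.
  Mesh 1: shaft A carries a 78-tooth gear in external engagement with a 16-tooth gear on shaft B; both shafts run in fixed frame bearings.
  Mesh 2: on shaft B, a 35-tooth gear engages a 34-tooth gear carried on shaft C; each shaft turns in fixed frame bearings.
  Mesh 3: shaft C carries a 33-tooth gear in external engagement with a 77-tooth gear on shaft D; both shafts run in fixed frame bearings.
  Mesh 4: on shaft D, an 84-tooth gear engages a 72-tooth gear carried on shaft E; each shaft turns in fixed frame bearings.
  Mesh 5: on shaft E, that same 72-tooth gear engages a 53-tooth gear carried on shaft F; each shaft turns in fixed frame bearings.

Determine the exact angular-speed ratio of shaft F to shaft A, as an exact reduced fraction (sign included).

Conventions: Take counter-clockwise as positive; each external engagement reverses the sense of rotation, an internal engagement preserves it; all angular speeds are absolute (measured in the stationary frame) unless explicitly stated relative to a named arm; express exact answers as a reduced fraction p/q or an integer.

-12285/3604

class = fixed-axis compound train [5 meshes; 5 ratios multiply, 5 sense flips]
mesh 1 [78T→16T]: running ratio 39/8, sense −
mesh 2 [35T→34T]: running ratio 1365/272, sense +
mesh 3 [33T→77T]: running ratio 585/272, sense −
mesh 4 [84T→72T]: running ratio 1365/544, sense +
mesh 5 [72T→53T]: running ratio 12285/3604, sense −
ω_out/ω_in = -12285/3604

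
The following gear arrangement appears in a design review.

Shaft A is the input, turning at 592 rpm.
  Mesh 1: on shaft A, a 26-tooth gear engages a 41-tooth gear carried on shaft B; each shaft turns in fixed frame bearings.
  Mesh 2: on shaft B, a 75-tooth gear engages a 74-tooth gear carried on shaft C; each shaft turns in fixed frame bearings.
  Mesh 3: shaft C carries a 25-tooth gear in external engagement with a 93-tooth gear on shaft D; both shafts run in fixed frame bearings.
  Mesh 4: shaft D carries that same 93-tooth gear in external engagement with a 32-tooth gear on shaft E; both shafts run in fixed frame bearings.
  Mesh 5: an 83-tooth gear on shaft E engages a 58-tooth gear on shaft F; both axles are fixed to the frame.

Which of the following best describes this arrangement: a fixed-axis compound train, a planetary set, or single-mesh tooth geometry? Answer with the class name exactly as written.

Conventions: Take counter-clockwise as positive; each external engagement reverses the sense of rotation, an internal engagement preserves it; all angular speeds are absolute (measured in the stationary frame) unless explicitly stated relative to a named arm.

fixed-axis compound train

class = fixed-axis compound train [5 meshes; 5 ratios multiply, 5 sense flips]
classification: fixed-axis compound train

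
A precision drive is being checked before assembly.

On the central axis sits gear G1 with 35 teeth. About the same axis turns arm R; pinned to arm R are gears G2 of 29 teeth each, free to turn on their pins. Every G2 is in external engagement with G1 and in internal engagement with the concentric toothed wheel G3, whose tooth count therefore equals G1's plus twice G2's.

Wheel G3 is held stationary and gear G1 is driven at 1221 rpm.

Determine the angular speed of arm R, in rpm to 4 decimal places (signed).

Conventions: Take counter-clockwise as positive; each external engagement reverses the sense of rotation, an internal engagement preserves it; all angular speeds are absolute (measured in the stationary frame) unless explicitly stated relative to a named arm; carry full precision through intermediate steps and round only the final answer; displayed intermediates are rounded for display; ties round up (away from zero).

planetary set (35T centre, 29T on arm, 93T internal) — Willis relation
normalise by the input: solve with ω_sun = 1, then scale by 1221 rpm
ring teeth: 35 + 2·29 = 93
35(ω_sun−ω_arm) = −93(ω_ring−ω_arm),  ω_ring = 0, ω_sun = 1
35(1−ω_arm) = −93(0−ω_arm)  ⇒  128·ω_arm = 35  ⇒  ω_arm = 35/128
scale: ω_arm = 35/128 × 1221 rpm = +333.8672 rpm

+333.8672 rpm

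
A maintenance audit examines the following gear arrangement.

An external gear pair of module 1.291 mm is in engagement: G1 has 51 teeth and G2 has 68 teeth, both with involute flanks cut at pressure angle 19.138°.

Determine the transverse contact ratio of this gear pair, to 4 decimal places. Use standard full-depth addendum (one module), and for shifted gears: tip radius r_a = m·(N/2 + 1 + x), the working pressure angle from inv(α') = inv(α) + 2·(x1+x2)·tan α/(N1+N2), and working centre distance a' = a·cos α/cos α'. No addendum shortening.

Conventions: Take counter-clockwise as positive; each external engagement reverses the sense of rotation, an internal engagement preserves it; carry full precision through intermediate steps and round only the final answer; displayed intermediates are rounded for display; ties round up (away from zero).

recognized (one external pair, fixed centres): single-mesh tooth geometry, m = 1.291, N1 = 51, N2 = 68
base radii: r_b1 = 31.101039, r_b2 = 41.468053
tip radii: r_a1 = 34.211500, r_a2 = 45.185000
no profile shift: α' = α, a' = a
action lengths: √(r_a1²−r_b1²) = 14.253143, √(r_a2²−r_b2²) = 17.946722
base pitch p_b = π·m·cos α = 3.831639
CR = (14.253143 + 17.946722 − 76.814500·sin 19.13800°)/3.831639 = 1.831240
contact ratio ≈ 1.8312

1.8312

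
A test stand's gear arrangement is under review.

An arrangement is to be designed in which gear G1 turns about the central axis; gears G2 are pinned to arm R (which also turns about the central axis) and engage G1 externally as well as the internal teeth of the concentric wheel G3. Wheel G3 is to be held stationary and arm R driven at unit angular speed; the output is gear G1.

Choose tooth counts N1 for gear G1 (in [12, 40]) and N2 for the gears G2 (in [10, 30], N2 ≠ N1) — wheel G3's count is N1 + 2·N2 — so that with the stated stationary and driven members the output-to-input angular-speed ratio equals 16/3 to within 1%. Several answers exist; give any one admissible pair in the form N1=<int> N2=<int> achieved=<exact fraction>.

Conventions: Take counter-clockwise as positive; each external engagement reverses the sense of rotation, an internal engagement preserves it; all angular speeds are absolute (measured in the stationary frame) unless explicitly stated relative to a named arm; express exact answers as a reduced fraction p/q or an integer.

N1=12 N2=20 achieved=16/3

planetary set to be sized for 16/3 (Willis relation)
Willis with ω_ring = 0: ω_sun/ω_arm = (N1+N3)/N1; set equal to 16/3  ⇒  N3/N1 = 16/3 − 1 = 13/3
N3 = N1 + 2·N2  ⇒  N2/N1 = (N3/N1 − 1)/2 = (13/3 − 1)/2 = 5/3
smallest multiple with N1 ≥ 12 and N2 ≥ 10: k = 4  ⇒  N1 = 4·3 = 12, N2 = 4·5 = 20 (N1 ≤ 40, N2 ≤ 30, N2 ≠ N1 ✓), N3 = 12 + 2·20 = 52
check: (N1+N3)/N1 with N1 = 12, N3 = 52 gives 16/3; |achieved − target| = 0 ≤ 4/75 ✓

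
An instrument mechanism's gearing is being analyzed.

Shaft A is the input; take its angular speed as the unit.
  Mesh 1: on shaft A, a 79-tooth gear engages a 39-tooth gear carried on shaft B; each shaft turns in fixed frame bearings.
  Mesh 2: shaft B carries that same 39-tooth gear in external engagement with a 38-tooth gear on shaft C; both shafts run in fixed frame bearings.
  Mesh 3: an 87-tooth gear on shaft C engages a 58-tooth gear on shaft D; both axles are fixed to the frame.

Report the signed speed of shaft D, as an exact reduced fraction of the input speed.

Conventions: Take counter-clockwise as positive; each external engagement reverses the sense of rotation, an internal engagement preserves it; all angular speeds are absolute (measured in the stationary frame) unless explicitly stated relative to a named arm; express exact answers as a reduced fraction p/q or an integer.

-237/76

3-mesh fixed-axis compound train (all bearings frame-fixed)
mesh 1 [79T→39T]: |ω|/ω_in = 1×79/39 = 79/39, sense flips to −
mesh 2 [39T→38T]: |ω|/ω_in = (79/39)×39/38 = 79/38, sense flips to +
mesh 3 [87T→58T]: |ω|/ω_in = (79/38)×87/58 = 237/76, sense flips to −
signed output speed (× input speed) = -237/76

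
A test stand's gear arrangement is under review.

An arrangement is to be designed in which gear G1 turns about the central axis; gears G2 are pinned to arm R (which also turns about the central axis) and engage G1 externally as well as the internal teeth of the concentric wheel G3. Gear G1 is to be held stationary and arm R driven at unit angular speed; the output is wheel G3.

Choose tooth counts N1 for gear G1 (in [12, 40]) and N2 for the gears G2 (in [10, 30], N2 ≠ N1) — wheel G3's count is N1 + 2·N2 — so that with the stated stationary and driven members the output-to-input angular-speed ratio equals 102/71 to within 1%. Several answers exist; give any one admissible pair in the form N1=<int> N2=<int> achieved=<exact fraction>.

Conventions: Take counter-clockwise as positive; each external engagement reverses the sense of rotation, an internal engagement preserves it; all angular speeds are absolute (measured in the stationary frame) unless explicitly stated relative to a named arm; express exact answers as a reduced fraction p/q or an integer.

N1=31 N2=20 achieved=102/71

planetary set to be sized for 102/71 (Willis relation)
Willis with ω_sun = 0: ω_ring/ω_arm = (N1+N3)/N3; set equal to 102/71  ⇒  N3/N1 = 1/(102/71 − 1) = 71/31
N3 = N1 + 2·N2  ⇒  N2/N1 = (N3/N1 − 1)/2 = (71/31 − 1)/2 = 20/31
smallest multiple with N1 ≥ 12 and N2 ≥ 10: k = 1  ⇒  N1 = 1·31 = 31, N2 = 1·20 = 20 (N1 ≤ 40, N2 ≤ 30, N2 ≠ N1 ✓), N3 = 31 + 2·20 = 71
check: (N1+N3)/N3 with N1 = 31, N3 = 71 gives 102/71; |achieved − target| = 0 ≤ 51/3550 ✓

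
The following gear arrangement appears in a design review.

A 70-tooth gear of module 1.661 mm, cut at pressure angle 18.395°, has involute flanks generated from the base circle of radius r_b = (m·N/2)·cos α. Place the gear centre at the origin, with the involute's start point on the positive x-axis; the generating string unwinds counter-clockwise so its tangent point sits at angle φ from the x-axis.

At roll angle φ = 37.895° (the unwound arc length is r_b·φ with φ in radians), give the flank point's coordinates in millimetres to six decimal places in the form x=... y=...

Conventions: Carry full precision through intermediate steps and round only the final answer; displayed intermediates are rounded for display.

recognized (one wheel, involute flank): single-mesh tooth geometry, m = 1.661, N = 70
pitch radius r_p = m·N/2 = 1.661·70/2 = 58.135000
base radius r_b = r_p·cos α = 58.135000·cos 18.395° = 55.164508
roll angle φ = 37.895° = 0.66139252 rad
x = r_b·(cos φ + φ·sin φ) = 65.942317
y = r_b·(sin φ − φ·cos φ) = 5.090943

x=65.942317 y=5.090943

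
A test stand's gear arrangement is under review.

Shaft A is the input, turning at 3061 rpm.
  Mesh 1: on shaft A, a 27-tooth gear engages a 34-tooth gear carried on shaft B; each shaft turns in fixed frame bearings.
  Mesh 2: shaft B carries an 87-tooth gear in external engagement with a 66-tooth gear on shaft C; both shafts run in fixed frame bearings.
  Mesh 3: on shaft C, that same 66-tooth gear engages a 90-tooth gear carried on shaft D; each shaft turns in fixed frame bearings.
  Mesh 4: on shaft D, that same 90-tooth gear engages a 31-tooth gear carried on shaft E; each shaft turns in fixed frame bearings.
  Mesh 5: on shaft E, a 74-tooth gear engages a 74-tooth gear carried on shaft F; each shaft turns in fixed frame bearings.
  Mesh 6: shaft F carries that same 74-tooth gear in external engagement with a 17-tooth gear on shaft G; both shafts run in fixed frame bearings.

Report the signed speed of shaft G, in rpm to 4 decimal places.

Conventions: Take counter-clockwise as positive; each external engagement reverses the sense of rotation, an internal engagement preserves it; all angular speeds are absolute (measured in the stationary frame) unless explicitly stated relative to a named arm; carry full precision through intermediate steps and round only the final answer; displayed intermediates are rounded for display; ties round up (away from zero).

recognized (7 fixed axles, 6 meshes): fixed-axis compound train
mesh 1 [27T→34T]: ω = 3061.0000×27/34 = 2430.7941 rpm, sense flips to −
mesh 2 [87T→66T]: ω = 2430.7941×87/66 = 3204.2286 rpm, sense flips to +
mesh 3 [66T→90T]: ω = 3204.2286×66/90 = 2349.7676 rpm, sense flips to −
mesh 4 [90T→31T]: ω = 2349.7676×90/31 = 6821.9061 rpm, sense flips to +
mesh 5 [74T→74T]: ω = 6821.9061×74/74 = 6821.9061 rpm, sense flips to −
mesh 6 [74T→17T]: ω = 6821.9061×74/17 = 29695.3558 rpm, sense flips to +
signed output speed = +29695.3558 rpm

+29695.3558 rpm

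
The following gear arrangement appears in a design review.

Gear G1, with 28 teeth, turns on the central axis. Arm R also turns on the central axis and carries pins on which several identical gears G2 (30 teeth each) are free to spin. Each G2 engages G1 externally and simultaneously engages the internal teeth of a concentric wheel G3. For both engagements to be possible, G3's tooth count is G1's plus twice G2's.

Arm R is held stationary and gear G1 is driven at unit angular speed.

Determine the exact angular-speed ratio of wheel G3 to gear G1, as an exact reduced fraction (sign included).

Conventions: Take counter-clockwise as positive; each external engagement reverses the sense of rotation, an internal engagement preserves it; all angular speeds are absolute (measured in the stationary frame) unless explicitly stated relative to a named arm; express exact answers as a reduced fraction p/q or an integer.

-7/22

planetary set (28T centre, 30T on arm, 88T internal) — Willis relation
ring teeth: 28 + 2·30 = 88
28(ω_sun−ω_arm) = −88(ω_ring−ω_arm),  ω_arm = 0, ω_sun = 1
ω_ring = 0 − (28/88)(1−0) = -7/22
ω_out/ω_in = -7/22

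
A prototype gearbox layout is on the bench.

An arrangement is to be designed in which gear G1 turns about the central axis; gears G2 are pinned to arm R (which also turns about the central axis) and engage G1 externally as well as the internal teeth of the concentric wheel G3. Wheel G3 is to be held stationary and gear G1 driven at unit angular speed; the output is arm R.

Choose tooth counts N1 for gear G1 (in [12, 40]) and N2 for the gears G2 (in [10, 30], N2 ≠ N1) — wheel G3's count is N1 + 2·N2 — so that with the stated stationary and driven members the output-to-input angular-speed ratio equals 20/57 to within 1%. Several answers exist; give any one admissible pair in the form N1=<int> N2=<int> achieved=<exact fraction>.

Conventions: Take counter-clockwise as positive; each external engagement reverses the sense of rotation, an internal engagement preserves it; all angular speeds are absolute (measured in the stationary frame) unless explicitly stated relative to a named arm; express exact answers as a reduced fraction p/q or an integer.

N1=40 N2=17 achieved=20/57

topology: planetary set — design target 20/57, arm = carrier (Willis)
Willis with ω_ring = 0: ω_arm/ω_sun = N1/(N1+N3); set equal to 20/57  ⇒  N3/N1 = 1/(20/57) − 1 = 37/20
N3 = N1 + 2·N2  ⇒  N2/N1 = (N3/N1 − 1)/2 = (37/20 − 1)/2 = 17/40
smallest multiple with N1 ≥ 12 and N2 ≥ 10: k = 1  ⇒  N1 = 1·40 = 40, N2 = 1·17 = 17 (N1 ≤ 40, N2 ≤ 30, N2 ≠ N1 ✓), N3 = 40 + 2·17 = 74
check: N1/(N1+N3) with N1 = 40, N3 = 74 gives 20/57; |achieved − target| = 0 ≤ 1/285 ✓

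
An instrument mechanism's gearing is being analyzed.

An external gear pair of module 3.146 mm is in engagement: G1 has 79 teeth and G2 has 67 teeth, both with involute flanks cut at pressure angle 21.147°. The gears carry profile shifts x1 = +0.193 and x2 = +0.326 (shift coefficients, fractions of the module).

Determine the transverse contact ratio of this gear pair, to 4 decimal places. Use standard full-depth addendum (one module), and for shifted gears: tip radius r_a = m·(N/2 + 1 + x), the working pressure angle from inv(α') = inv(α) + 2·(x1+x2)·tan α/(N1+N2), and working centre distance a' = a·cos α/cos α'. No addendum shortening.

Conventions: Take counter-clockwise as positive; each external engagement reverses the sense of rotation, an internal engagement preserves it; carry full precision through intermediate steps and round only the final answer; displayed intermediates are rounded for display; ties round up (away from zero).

topology: single-mesh involute geometry — m = 3.146, 79T/67T pair
base radii: r_b1 = 115.898601, r_b2 = 98.293750
tip radii: r_a1 = 128.020178, r_a2 = 109.562596
inv(α') = inv(21.147°) + 2·(+0.193+0.326)·tan α/(79+67) = 0.02047592  ⇒  α' = 22.14707°
a' = a·cos α / cos α' = 229.6580·cos 21.147°/cos 22.14707° = 231.254490
action lengths: √(r_a1²−r_b1²) = 54.375365, √(r_a2²−r_b2²) = 48.397325
base pitch p_b = π·m·cos α = 9.217878
CR = (54.375365 + 48.397325 − 231.254490·sin 22.14707°)/9.217878 = 1.691618
contact ratio ≈ 1.6916

1.6916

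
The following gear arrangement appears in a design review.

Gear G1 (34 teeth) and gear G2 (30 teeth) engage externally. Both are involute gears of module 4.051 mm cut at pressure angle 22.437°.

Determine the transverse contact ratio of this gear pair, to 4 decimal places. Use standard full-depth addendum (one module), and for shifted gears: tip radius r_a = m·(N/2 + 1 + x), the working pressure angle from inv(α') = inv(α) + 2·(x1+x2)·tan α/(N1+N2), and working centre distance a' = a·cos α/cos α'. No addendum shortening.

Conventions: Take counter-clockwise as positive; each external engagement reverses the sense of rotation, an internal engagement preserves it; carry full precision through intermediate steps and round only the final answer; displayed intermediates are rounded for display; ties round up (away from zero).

recognized (one external pair, fixed centres): single-mesh tooth geometry, m = 4.051, N1 = 34, N2 = 30
base radii: r_b1 = 63.653751, r_b2 = 56.165075
tip radii: r_a1 = 72.918000, r_a2 = 64.816000
no profile shift: α' = α, a' = a
action lengths: √(r_a1²−r_b1²) = 35.570137, √(r_a2²−r_b2²) = 32.351171
base pitch p_b = π·m·cos α = 11.763186
CR = (35.570137 + 32.351171 − 129.632000·sin 22.43700°)/11.763186 = 1.568028
contact ratio ≈ 1.5680

1.5680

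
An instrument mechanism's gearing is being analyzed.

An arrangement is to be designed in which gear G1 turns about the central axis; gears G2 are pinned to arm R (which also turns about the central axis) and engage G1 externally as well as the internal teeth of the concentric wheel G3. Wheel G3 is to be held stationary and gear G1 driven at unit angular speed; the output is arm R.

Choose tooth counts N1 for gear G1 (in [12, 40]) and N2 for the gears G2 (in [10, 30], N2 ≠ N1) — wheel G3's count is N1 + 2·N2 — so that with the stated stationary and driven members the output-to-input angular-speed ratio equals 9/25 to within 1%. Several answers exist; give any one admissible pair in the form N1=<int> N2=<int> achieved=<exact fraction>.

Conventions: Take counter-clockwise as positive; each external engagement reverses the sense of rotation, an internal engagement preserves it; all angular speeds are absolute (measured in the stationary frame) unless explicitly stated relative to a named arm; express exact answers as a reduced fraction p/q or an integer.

design class (target 9/25): planetary set
Willis with ω_ring = 0: ω_arm/ω_sun = N1/(N1+N3); set equal to 9/25  ⇒  N3/N1 = 1/(9/25) − 1 = 16/9
N3 = N1 + 2·N2  ⇒  N2/N1 = (N3/N1 − 1)/2 = (16/9 − 1)/2 = 7/18
smallest multiple with N1 ≥ 12 and N2 ≥ 10: k = 2  ⇒  N1 = 2·18 = 36, N2 = 2·7 = 14 (N1 ≤ 40, N2 ≤ 30, N2 ≠ N1 ✓), N3 = 36 + 2·14 = 64
check: N1/(N1+N3) with N1 = 36, N3 = 64 gives 9/25; |achieved − target| = 0 ≤ 9/2500 ✓

N1=36 N2=14 achieved=9/25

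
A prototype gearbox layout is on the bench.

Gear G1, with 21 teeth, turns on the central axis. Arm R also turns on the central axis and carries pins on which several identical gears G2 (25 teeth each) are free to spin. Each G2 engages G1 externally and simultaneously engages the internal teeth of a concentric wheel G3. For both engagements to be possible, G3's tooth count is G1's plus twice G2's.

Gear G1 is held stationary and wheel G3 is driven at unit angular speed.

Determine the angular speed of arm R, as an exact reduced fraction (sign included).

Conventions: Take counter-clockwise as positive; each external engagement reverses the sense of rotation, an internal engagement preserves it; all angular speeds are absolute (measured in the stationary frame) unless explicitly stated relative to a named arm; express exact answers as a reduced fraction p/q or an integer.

71/92

recognized (axles ride arm R): planetary set, 21/25/71 teeth
ring teeth: 21 + 2·25 = 71
21(ω_sun−ω_arm) = −71(ω_ring−ω_arm),  ω_sun = 0, ω_ring = 1
21(0−ω_arm) = −71(1−ω_arm)  ⇒  92·ω_arm = 71  ⇒  ω_arm = 71/92
exact speed ratio = 71/92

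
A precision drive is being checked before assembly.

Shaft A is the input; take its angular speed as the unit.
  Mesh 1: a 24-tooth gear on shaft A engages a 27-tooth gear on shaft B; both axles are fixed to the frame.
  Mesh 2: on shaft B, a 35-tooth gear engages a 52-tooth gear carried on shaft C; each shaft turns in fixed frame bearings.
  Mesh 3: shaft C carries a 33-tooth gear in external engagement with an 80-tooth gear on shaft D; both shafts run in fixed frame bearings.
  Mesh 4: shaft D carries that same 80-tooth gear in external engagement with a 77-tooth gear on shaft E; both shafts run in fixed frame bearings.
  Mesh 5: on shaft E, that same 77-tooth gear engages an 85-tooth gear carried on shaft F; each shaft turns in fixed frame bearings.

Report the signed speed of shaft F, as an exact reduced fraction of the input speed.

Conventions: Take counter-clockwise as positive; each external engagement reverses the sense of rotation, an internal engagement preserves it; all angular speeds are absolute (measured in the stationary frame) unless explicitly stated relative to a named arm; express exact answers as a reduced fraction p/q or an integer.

5-mesh fixed-axis compound train (all bearings frame-fixed)
mesh 1 [24T→27T]: |ω|/ω_in = 1×24/27 = 8/9, sense flips to −
mesh 2 [35T→52T]: |ω|/ω_in = (8/9)×35/52 = 70/117, sense flips to +
mesh 3 [33T→80T]: |ω|/ω_in = (70/117)×33/80 = 77/312, sense flips to −
mesh 4 [80T→77T]: |ω|/ω_in = (77/312)×80/77 = 10/39, sense flips to +
mesh 5 [77T→85T]: |ω|/ω_in = (10/39)×77/85 = 154/663, sense flips to −
signed output speed (× input speed) = -154/663

-154/663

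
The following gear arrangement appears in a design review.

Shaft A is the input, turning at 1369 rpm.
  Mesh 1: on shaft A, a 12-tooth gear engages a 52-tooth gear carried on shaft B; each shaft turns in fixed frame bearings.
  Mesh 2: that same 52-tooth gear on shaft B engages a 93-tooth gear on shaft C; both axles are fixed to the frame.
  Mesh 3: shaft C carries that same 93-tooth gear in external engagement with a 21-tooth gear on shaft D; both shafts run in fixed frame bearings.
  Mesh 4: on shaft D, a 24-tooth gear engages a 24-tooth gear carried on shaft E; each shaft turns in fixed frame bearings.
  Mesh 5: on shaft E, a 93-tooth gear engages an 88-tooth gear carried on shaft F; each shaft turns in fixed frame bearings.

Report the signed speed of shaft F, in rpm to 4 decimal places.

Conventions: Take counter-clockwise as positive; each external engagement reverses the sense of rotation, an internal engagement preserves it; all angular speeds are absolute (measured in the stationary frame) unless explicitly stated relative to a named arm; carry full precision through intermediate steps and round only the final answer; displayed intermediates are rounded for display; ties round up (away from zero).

5-mesh fixed-axis compound train (all bearings frame-fixed)
mesh 1 [12T→52T]: ω = 1369.0000×12/52 = 315.9231 rpm, sense flips to −
mesh 2 [52T→93T]: ω = 315.9231×52/93 = 176.6452 rpm, sense flips to +
mesh 3 [93T→21T]: ω = 176.6452×93/21 = 782.2857 rpm, sense flips to −
mesh 4 [24T→24T]: ω = 782.2857×24/24 = 782.2857 rpm, sense flips to +
mesh 5 [93T→88T]: ω = 782.2857×93/88 = 826.7338 rpm, sense flips to −
signed output speed = -826.7338 rpm

-826.7338 rpm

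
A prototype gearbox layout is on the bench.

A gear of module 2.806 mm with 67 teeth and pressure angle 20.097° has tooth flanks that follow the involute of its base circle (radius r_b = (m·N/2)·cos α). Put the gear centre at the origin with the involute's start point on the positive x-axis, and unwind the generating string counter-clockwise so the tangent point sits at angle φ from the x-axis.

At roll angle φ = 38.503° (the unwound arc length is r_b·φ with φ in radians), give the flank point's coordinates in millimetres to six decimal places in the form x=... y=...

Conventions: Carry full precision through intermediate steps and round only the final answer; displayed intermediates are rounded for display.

x=106.015572 y=8.533044

class = single-mesh tooth geometry [base-circle involute, m = 2.806, 67T]
pitch radius r_p = m·N/2 = 2.806·67/2 = 94.001000
base radius r_b = r_p·cos α = 94.001000·cos 20.097° = 88.277490
roll angle φ = 38.503° = 0.67200412 rad
x = r_b·(cos φ + φ·sin φ) = 106.015572
y = r_b·(sin φ − φ·cos φ) = 8.533044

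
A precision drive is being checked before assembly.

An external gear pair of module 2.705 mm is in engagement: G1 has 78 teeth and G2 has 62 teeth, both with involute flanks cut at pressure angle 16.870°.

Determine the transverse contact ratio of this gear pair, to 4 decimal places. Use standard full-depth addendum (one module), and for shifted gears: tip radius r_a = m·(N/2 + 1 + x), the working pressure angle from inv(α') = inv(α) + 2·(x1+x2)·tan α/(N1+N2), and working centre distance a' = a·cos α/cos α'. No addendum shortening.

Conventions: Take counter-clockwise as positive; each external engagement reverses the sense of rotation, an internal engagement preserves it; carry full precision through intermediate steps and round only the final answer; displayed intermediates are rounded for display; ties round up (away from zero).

2.0203

single-mesh involute tooth geometry (78T engaging 62T at module 2.705)
base radii: r_b1 = 100.955093, r_b2 = 80.246356
tip radii: r_a1 = 108.200000, r_a2 = 86.560000
no profile shift: α' = α, a' = a
action lengths: √(r_a1²−r_b1²) = 38.926973, √(r_a2²−r_b2²) = 32.452365
base pitch p_b = π·m·cos α = 8.132302
CR = (38.926973 + 32.452365 − 189.350000·sin 16.87000°)/8.132302 = 2.020307
contact ratio ≈ 2.0203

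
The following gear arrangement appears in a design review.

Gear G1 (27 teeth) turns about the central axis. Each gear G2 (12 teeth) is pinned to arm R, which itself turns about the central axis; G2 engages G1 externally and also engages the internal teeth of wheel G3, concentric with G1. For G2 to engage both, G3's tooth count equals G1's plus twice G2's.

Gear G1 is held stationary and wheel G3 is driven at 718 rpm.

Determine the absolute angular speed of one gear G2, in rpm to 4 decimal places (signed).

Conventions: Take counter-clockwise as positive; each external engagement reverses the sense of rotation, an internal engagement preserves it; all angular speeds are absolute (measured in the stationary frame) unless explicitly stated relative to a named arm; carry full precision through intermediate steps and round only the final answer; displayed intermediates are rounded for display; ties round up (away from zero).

+1525.7500 rpm

class = planetary set [G3 = 27+2·12 = 51; Willis about the carrier]
normalise by the input: solve with ω_ring = 1, then scale by 718 rpm
ring teeth: 27 + 2·12 = 51
27(ω_sun−ω_arm) = −51(ω_ring−ω_arm),  ω_sun = 0, ω_ring = 1
27(0−ω_arm) = −51(1−ω_arm)  ⇒  78·ω_arm = 51  ⇒  ω_arm = 17/26
sun–planet mesh: 27·(0−17/26) = −12·(ω_p−ω_arm)  ⇒  ω_p−ω_arm = 153/104
ω_p = 17/26 + 153/104 = 17/8
scale: ω_p = 17/8 × 718 rpm = +1525.7500 rpm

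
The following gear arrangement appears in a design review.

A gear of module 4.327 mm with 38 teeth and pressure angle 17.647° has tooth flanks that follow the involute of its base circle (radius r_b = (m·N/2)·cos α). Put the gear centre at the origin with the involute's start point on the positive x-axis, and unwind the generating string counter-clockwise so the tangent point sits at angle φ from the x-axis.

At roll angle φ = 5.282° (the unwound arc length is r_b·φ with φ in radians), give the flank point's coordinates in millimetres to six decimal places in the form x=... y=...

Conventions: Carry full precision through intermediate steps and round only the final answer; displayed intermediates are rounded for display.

x=78.676451 y=0.020443

class = single-mesh tooth geometry [base-circle involute, m = 4.327, 38T]
pitch radius r_p = m·N/2 = 4.327·38/2 = 82.213000
base radius r_b = r_p·cos α = 82.213000·cos 17.647° = 78.344246
roll angle φ = 5.282° = 0.09218829 rad
x = r_b·(cos φ + φ·sin φ) = 78.676451
y = r_b·(sin φ − φ·cos φ) = 0.020443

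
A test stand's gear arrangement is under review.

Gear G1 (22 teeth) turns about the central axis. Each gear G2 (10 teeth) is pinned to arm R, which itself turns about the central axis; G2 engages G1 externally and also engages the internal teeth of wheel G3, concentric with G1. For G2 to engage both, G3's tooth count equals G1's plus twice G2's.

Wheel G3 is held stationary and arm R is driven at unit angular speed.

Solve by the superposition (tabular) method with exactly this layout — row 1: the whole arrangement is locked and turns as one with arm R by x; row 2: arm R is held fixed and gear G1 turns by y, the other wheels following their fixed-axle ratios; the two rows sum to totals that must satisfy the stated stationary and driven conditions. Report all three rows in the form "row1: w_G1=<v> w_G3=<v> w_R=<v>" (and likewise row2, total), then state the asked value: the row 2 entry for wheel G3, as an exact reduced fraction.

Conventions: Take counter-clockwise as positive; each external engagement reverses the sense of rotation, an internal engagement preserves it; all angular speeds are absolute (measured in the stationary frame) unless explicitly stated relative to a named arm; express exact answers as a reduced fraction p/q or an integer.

row1: w_G1=1 w_G3=1 w_R=1
row2: w_G1=21/11 w_G3=-1 w_R=0
total: w_G1=32/11 w_G3=0 w_R=1
asked value: -1

topology: planetary set — G1 22T / G2 10T / G3 42T, arm = carrier (Willis)
row 1: whole set turns with the arm by x
row 2 (arm held, sun turns y): ω_ring = −(22/42)·y, ω_arm = 0
boundary: total ω_ring = x − (22/42)·y = 0 and total ω_arm = x = 1  ⇒  y = 21/11, x = 1
row 2 ring = −(22/42)·21/11 = -1
totals (row 1 + row 2): sun 1 + 21/11 = 32/11, ring 1 + (-1) = 0, arm 1 + 0 = 1
asked cell (row2, ring) = -1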